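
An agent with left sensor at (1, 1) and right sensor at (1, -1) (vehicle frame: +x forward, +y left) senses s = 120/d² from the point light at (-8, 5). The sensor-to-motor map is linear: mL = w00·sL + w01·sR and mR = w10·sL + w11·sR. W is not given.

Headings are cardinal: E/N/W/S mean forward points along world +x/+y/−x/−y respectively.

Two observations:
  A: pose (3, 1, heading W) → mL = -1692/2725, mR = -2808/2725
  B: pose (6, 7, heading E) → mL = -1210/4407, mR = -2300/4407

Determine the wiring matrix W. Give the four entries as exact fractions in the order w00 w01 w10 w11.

obs A: pose=(3,1,W) → sL=24/25, sR=120/109, mL=-1692/2725, mR=-2808/2725
obs B: pose=(6,7,E) → sL=20/39, sR=60/113, mL=-1210/4407, mR=-2300/4407
sensor matrix S = [[24/25, 120/109], [20/39, 60/113]]; det S = -43904/800605
solve [mL_A; mL_B] = S·[w00; w01] and [mR_A; mR_B] = S·[w10; w11]:
  w00 = 1/2, w01 = -1, w10 = -1/2, w11 = -1/2

1/2 -1 -1/2 -1/2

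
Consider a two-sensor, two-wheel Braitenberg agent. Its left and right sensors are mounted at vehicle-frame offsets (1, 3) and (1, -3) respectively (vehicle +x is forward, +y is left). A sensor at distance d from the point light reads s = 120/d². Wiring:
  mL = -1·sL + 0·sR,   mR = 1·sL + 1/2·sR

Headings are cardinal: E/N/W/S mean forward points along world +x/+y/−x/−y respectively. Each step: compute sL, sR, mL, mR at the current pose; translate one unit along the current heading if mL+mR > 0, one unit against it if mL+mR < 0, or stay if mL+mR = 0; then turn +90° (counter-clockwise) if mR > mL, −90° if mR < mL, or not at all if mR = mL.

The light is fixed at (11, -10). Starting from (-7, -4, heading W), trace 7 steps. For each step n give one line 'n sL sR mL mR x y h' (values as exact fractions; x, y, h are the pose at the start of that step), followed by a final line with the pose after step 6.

n=0: pose=(-7,-4,W); sL=12/37, sR=60/221; mL=-12/37, mR=3762/8177; mL+mR=30/221 → advance +1; mR−mL=6414/8177 → turn +1·90°
n=1: pose=(-8,-4,S); sL=120/281, sR=120/509; mL=-120/281, mR=77940/143029; mL+mR=60/509 → advance +1; mR−mL=139020/143029 → turn +1·90°
n=2: pose=(-8,-5,E); sL=30/97, sR=15/41; mL=-30/97, mR=3915/7954; mL+mR=15/82 → advance +1; mR−mL=6375/7954 → turn +1·90°
n=3: pose=(-7,-5,N); sL=40/159, sR=40/87; mL=-40/159, mR=740/1537; mL+mR=20/87 → advance +1; mR−mL=3380/4611 → turn +1·90°
n=4: pose=(-7,-4,W); sL=12/37, sR=60/221; mL=-12/37, mR=3762/8177; mL+mR=30/221 → advance +1; mR−mL=6414/8177 → turn +1·90°
n=5: pose=(-8,-4,S); sL=120/281, sR=120/509; mL=-120/281, mR=77940/143029; mL+mR=60/509 → advance +1; mR−mL=139020/143029 → turn +1·90°
n=6: pose=(-8,-5,E); sL=30/97, sR=15/41; mL=-30/97, mR=3915/7954; mL+mR=15/82 → advance +1; mR−mL=6375/7954 → turn +1·90°

0 12/37 60/221 -12/37 3762/8177 -7 -4 W
1 120/281 120/509 -120/281 77940/143029 -8 -4 S
2 30/97 15/41 -30/97 3915/7954 -8 -5 E
3 40/159 40/87 -40/159 740/1537 -7 -5 N
4 12/37 60/221 -12/37 3762/8177 -7 -4 W
5 120/281 120/509 -120/281 77940/143029 -8 -4 S
6 30/97 15/41 -30/97 3915/7954 -8 -5 E
final -7 -5 N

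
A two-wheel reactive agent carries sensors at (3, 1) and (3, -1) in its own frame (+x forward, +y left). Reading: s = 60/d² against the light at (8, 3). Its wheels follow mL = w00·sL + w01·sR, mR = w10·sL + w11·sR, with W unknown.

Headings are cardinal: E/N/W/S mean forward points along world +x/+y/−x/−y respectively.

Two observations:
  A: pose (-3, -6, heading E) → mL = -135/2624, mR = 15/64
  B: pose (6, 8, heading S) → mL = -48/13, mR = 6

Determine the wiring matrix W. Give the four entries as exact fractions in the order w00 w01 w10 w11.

-1/2 1/2 1/2 0

obs A: pose=(-3,-6,E) → sL=15/32, sR=15/41, mL=-135/2624, mR=15/64
obs B: pose=(6,8,S) → sL=12, sR=60/13, mL=-48/13, mR=6
sensor matrix S = [[15/32, 15/41], [12, 60/13]]; det S = -9495/4264
solve [mL_A; mL_B] = S·[w00; w01] and [mR_A; mR_B] = S·[w10; w11]:
  w00 = -1/2, w01 = 1/2, w10 = 1/2, w11 = 0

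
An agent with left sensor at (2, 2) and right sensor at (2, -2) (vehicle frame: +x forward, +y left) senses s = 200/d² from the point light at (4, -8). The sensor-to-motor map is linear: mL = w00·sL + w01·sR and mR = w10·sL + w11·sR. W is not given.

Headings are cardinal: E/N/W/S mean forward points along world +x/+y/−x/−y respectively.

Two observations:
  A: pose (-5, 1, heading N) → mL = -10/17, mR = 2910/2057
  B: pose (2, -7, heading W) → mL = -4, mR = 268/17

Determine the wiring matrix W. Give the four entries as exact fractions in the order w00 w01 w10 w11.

obs A: pose=(-5,1,N) → sL=100/121, sR=20/17, mL=-10/17, mR=2910/2057
obs B: pose=(2,-7,W) → sL=200/17, sR=8, mL=-4, mR=268/17
sensor matrix S = [[100/121, 20/17], [200/17, 8]]; det S = -252800/34969
solve [mL_A; mL_B] = S·[w00; w01] and [mR_A; mR_B] = S·[w10; w11]:
  w00 = 0, w01 = -1/2, w10 = 1, w11 = 1/2

0 -1/2 1 1/2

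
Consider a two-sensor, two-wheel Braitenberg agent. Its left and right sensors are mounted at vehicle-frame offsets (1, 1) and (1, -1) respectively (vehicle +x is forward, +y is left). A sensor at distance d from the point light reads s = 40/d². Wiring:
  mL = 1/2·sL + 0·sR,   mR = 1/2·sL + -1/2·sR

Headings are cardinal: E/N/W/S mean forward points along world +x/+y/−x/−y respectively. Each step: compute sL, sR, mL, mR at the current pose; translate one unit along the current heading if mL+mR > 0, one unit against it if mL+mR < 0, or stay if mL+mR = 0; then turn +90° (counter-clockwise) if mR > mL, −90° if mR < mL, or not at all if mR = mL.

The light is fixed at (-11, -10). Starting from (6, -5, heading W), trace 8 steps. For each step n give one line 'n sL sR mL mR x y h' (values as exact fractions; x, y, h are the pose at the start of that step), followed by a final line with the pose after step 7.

0 5/34 10/73 5/68 25/4964 6 -5 W
1 40/261 8/65 20/261 256/16965 5 -5 N
2 20/169 20/157 10/169 -120/26533 5 -4 E
3 40/349 40/281 20/349 -1360/98069 6 -4 S
4 5/34 10/73 5/68 25/4964 6 -5 W
5 40/261 8/65 20/261 256/16965 5 -5 N
6 20/169 20/157 10/169 -120/26533 5 -4 E
7 40/349 40/281 20/349 -1360/98069 6 -4 S
final 6 -5 W

n=0: pose=(6,-5,W); sL=5/34, sR=10/73; mL=5/68, mR=25/4964; mL+mR=195/2482 → advance +1; mR−mL=-5/73 → turn -1·90°
n=1: pose=(5,-5,N); sL=40/261, sR=8/65; mL=20/261, mR=256/16965; mL+mR=1556/16965 → advance +1; mR−mL=-4/65 → turn -1·90°
n=2: pose=(5,-4,E); sL=20/169, sR=20/157; mL=10/169, mR=-120/26533; mL+mR=1450/26533 → advance +1; mR−mL=-10/157 → turn -1·90°
n=3: pose=(6,-4,S); sL=40/349, sR=40/281; mL=20/349, mR=-1360/98069; mL+mR=4260/98069 → advance +1; mR−mL=-20/281 → turn -1·90°
n=4: pose=(6,-5,W); sL=5/34, sR=10/73; mL=5/68, mR=25/4964; mL+mR=195/2482 → advance +1; mR−mL=-5/73 → turn -1·90°
n=5: pose=(5,-5,N); sL=40/261, sR=8/65; mL=20/261, mR=256/16965; mL+mR=1556/16965 → advance +1; mR−mL=-4/65 → turn -1·90°
n=6: pose=(5,-4,E); sL=20/169, sR=20/157; mL=10/169, mR=-120/26533; mL+mR=1450/26533 → advance +1; mR−mL=-10/157 → turn -1·90°
n=7: pose=(6,-4,S); sL=40/349, sR=40/281; mL=20/349, mR=-1360/98069; mL+mR=4260/98069 → advance +1; mR−mL=-20/281 → turn -1·90°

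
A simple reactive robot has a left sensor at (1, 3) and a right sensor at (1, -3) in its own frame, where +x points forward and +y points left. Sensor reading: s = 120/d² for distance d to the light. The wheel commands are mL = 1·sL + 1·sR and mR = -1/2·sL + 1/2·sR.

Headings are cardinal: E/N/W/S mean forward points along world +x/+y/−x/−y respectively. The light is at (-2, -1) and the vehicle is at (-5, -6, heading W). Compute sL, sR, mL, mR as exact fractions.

left sensor world pos  = (-6, -9); dL² = 80
right sensor world pos = (-6, -3); dR² = 20
sL = 120/80 = 3/2
sR = 120/20 = 6
mL = 1·sL + 1·sR = 15/2
mR = -1/2·sL + 1/2·sR = 9/4

3/2 6 15/2 9/4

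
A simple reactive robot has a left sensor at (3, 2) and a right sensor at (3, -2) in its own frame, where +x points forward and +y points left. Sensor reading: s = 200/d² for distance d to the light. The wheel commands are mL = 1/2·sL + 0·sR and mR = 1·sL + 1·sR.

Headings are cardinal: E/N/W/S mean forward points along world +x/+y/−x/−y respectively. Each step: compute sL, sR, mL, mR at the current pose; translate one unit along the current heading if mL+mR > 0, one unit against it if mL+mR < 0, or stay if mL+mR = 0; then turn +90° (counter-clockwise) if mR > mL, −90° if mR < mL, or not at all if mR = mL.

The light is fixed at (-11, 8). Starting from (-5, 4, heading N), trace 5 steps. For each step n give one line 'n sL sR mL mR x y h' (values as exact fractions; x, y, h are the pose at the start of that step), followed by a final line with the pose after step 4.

0 200/17 40/13 100/17 3280/221 -5 4 N
1 100/17 20 50/17 440/17 -5 5 W
2 40/17 40/9 20/17 1040/153 -6 5 S
3 50/17 2 25/17 84/17 -6 4 E
4 200/17 40/13 100/17 3280/221 -5 4 N
final -5 5 W

n=0: pose=(-5,4,N); sL=200/17, sR=40/13; mL=100/17, mR=3280/221; mL+mR=4580/221 → advance +1; mR−mL=1980/221 → turn +1·90°
n=1: pose=(-5,5,W); sL=100/17, sR=20; mL=50/17, mR=440/17; mL+mR=490/17 → advance +1; mR−mL=390/17 → turn +1·90°
n=2: pose=(-6,5,S); sL=40/17, sR=40/9; mL=20/17, mR=1040/153; mL+mR=1220/153 → advance +1; mR−mL=860/153 → turn +1·90°
n=3: pose=(-6,4,E); sL=50/17, sR=2; mL=25/17, mR=84/17; mL+mR=109/17 → advance +1; mR−mL=59/17 → turn +1·90°
n=4: pose=(-5,4,N); sL=200/17, sR=40/13; mL=100/17, mR=3280/221; mL+mR=4580/221 → advance +1; mR−mL=1980/221 → turn +1·90°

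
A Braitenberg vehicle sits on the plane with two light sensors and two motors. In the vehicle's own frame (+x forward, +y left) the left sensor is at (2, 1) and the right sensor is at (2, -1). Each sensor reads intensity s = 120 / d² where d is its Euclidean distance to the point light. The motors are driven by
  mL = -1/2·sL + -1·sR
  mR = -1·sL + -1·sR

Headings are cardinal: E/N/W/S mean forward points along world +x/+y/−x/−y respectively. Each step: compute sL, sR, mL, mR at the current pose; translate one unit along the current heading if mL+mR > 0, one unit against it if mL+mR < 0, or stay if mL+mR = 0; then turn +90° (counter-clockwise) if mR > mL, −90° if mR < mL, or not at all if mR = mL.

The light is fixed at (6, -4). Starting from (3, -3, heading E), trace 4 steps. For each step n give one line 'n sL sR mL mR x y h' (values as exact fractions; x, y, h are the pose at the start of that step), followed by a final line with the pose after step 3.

0 24 120 -132 -144 3 -3 E
1 12 60/13 -138/13 -216/13 2 -3 S
2 120/37 8/3 -476/111 -656/111 2 -2 W
3 15/4 6 -63/8 -39/4 3 -2 N
final 3 -3 E

n=0: pose=(3,-3,E); sL=24, sR=120; mL=-132, mR=-144; mL+mR=-276 → advance -1; mR−mL=-12 → turn -1·90°
n=1: pose=(2,-3,S); sL=12, sR=60/13; mL=-138/13, mR=-216/13; mL+mR=-354/13 → advance -1; mR−mL=-6 → turn -1·90°
n=2: pose=(2,-2,W); sL=120/37, sR=8/3; mL=-476/111, mR=-656/111; mL+mR=-1132/111 → advance -1; mR−mL=-60/37 → turn -1·90°
n=3: pose=(3,-2,N); sL=15/4, sR=6; mL=-63/8, mR=-39/4; mL+mR=-141/8 → advance -1; mR−mL=-15/8 → turn -1·90°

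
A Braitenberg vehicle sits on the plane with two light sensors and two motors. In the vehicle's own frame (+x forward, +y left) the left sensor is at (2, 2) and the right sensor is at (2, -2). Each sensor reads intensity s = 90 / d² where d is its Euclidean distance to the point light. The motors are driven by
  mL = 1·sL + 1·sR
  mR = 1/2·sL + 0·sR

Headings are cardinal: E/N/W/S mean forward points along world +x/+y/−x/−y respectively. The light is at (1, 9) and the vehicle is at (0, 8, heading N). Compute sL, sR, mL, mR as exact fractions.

left sensor world pos  = (-2, 10); dL² = 10
right sensor world pos = (2, 10); dR² = 2
sL = 90/10 = 9
sR = 90/2 = 45
mL = 1·sL + 1·sR = 54
mR = 1/2·sL + 0·sR = 9/2

9 45 54 9/2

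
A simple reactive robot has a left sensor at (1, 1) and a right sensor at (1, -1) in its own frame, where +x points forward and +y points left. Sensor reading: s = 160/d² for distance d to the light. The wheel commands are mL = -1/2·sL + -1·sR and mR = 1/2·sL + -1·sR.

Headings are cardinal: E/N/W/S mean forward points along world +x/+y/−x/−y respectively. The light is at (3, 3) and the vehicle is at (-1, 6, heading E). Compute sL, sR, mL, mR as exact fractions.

left sensor world pos  = (0, 7); dL² = 25
right sensor world pos = (0, 5); dR² = 13
sL = 160/25 = 32/5
sR = 160/13 = 160/13
mL = -1/2·sL + -1·sR = -1008/65
mR = 1/2·sL + -1·sR = -592/65

32/5 160/13 -1008/65 -592/65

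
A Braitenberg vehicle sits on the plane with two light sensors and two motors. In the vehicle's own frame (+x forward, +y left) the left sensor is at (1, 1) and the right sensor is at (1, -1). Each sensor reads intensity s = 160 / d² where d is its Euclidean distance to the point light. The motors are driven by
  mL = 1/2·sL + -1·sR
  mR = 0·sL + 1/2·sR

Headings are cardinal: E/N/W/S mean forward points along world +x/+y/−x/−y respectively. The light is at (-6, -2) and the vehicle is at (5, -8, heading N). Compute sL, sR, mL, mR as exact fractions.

32/25 160/169 -1296/4225 80/169

left sensor world pos  = (4, -7); dL² = 125
right sensor world pos = (6, -7); dR² = 169
sL = 160/125 = 32/25
sR = 160/169 = 160/169
mL = 1/2·sL + -1·sR = -1296/4225
mR = 0·sL + 1/2·sR = 80/169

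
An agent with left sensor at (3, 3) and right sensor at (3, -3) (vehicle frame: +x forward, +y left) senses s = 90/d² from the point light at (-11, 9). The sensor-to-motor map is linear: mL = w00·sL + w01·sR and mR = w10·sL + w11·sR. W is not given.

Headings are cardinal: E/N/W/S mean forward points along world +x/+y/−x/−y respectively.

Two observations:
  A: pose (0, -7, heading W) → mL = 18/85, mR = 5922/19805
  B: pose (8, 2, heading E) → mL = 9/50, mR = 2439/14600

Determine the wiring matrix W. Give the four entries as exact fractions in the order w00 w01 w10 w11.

obs A: pose=(0,-7,W) → sL=18/85, sR=90/233, mL=18/85, mR=5922/19805
obs B: pose=(8,2,E) → sL=9/50, sR=45/292, mL=9/50, mR=2439/14600
sensor matrix S = [[18/85, 90/233], [9/50, 45/292]]; det S = -106677/2891530
solve [mL_A; mL_B] = S·[w00; w01] and [mR_A; mR_B] = S·[w10; w11]:
  w00 = 1, w01 = 0, w10 = 1/2, w11 = 1/2

1 0 1/2 1/2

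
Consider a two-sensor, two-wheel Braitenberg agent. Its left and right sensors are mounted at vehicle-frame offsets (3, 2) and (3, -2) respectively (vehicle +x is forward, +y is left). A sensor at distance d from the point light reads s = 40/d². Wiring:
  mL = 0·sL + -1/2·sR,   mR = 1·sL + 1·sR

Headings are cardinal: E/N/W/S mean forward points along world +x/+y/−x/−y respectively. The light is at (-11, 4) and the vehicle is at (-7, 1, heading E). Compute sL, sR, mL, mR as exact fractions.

left sensor world pos  = (-4, 3); dL² = 50
right sensor world pos = (-4, -1); dR² = 74
sL = 40/50 = 4/5
sR = 40/74 = 20/37
mL = 0·sL + -1/2·sR = -10/37
mR = 1·sL + 1·sR = 248/185

4/5 20/37 -10/37 248/185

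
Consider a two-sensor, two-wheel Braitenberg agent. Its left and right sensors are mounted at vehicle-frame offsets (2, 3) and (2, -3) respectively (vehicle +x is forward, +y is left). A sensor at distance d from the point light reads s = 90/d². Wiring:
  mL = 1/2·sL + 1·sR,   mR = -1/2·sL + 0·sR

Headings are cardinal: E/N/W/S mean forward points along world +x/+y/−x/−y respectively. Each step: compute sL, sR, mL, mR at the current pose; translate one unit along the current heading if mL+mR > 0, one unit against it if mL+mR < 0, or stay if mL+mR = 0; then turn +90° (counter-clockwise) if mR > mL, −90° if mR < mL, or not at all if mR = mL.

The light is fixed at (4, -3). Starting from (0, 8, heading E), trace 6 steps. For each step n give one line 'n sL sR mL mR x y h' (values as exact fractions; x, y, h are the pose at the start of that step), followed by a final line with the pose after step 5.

n=0: pose=(0,8,E); sL=9/20, sR=45/34; mL=1053/680, mR=-9/40; mL+mR=45/34 → advance +1; mR−mL=-603/340 → turn -1·90°
n=1: pose=(1,8,S); sL=10/9, sR=10/13; mL=155/117, mR=-5/9; mL+mR=10/13 → advance +1; mR−mL=-220/117 → turn -1·90°
n=2: pose=(1,7,W); sL=45/37, sR=45/97; mL=7695/7178, mR=-45/74; mL+mR=45/97 → advance +1; mR−mL=-6030/3589 → turn -1·90°
n=3: pose=(0,7,N); sL=90/193, sR=18/29; mL=4779/5597, mR=-45/193; mL+mR=18/29 → advance +1; mR−mL=-6084/5597 → turn -1·90°
n=4: pose=(0,8,E); sL=9/20, sR=45/34; mL=1053/680, mR=-9/40; mL+mR=45/34 → advance +1; mR−mL=-603/340 → turn -1·90°
n=5: pose=(1,8,S); sL=10/9, sR=10/13; mL=155/117, mR=-5/9; mL+mR=10/13 → advance +1; mR−mL=-220/117 → turn -1·90°

0 9/20 45/34 1053/680 -9/40 0 8 E
1 10/9 10/13 155/117 -5/9 1 8 S
2 45/37 45/97 7695/7178 -45/74 1 7 W
3 90/193 18/29 4779/5597 -45/193 0 7 N
4 9/20 45/34 1053/680 -9/40 0 8 E
5 10/9 10/13 155/117 -5/9 1 8 S
final 1 7 W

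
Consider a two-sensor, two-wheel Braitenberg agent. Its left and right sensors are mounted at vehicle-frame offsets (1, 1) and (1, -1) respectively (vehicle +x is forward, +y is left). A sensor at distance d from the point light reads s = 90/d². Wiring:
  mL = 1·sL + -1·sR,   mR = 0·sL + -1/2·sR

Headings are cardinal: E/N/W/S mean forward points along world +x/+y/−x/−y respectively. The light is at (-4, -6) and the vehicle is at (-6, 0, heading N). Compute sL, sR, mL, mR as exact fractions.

45/29 9/5 -36/145 -9/10

left sensor world pos  = (-7, 1); dL² = 58
right sensor world pos = (-5, 1); dR² = 50
sL = 90/58 = 45/29
sR = 90/50 = 9/5
mL = 1·sL + -1·sR = -36/145
mR = 0·sL + -1/2·sR = -9/10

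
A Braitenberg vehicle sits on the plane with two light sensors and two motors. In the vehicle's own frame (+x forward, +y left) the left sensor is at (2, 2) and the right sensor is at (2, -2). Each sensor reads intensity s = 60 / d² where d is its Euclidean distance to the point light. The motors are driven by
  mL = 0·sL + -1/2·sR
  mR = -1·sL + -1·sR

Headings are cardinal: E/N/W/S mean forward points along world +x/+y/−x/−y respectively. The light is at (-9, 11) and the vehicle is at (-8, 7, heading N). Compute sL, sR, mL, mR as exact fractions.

left sensor world pos  = (-10, 9); dL² = 5
right sensor world pos = (-6, 9); dR² = 13
sL = 60/5 = 12
sR = 60/13 = 60/13
mL = 0·sL + -1/2·sR = -30/13
mR = -1·sL + -1·sR = -216/13

12 60/13 -30/13 -216/13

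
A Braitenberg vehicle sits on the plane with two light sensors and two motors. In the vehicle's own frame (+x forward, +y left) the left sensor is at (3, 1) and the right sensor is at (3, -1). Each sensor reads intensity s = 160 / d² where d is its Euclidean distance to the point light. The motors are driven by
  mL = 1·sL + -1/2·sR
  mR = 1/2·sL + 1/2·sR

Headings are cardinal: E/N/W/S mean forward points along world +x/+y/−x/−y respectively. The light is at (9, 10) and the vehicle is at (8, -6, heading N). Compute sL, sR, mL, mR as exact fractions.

160/173 160/169 13200/29237 27360/29237

left sensor world pos  = (7, -3); dL² = 173
right sensor world pos = (9, -3); dR² = 169
sL = 160/173 = 160/173
sR = 160/169 = 160/169
mL = 1·sL + -1/2·sR = 13200/29237
mR = 1/2·sL + 1/2·sR = 27360/29237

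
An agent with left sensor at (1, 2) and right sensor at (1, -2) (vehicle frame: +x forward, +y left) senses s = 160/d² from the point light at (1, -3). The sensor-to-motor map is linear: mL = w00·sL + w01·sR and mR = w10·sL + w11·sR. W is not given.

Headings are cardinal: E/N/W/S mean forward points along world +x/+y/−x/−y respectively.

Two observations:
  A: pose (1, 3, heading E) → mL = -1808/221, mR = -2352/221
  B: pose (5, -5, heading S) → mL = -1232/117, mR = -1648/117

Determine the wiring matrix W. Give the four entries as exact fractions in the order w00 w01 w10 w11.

1/2 -1 -1/2 -1

obs A: pose=(1,3,E) → sL=32/13, sR=160/17, mL=-1808/221, mR=-2352/221
obs B: pose=(5,-5,S) → sL=32/9, sR=160/13, mL=-1232/117, mR=-1648/117
sensor matrix S = [[32/13, 160/17], [32/9, 160/13]]; det S = -81920/25857
solve [mL_A; mL_B] = S·[w00; w01] and [mR_A; mR_B] = S·[w10; w11]:
  w00 = 1/2, w01 = -1, w10 = -1/2, w11 = -1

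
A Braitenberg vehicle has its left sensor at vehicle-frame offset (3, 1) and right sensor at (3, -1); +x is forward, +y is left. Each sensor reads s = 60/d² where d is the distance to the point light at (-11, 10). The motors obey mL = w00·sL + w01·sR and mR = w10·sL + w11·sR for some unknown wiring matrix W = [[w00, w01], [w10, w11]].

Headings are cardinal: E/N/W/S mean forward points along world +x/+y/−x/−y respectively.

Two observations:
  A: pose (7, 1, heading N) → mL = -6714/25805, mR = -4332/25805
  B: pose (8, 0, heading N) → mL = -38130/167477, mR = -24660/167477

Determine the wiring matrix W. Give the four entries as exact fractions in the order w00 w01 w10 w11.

obs A: pose=(7,1,N) → sL=12/65, sR=60/397, mL=-6714/25805, mR=-4332/25805
obs B: pose=(8,0,N) → sL=60/373, sR=60/449, mL=-38130/167477, mR=-24660/167477
sensor matrix S = [[12/65, 60/397], [60/373, 60/449]]; det S = 310464/864348797
solve [mL_A; mL_B] = S·[w00; w01] and [mR_A; mR_B] = S·[w10; w11]:
  w00 = -1, w01 = -1/2, w10 = -1/2, w11 = -1/2

-1 -1/2 -1/2 -1/2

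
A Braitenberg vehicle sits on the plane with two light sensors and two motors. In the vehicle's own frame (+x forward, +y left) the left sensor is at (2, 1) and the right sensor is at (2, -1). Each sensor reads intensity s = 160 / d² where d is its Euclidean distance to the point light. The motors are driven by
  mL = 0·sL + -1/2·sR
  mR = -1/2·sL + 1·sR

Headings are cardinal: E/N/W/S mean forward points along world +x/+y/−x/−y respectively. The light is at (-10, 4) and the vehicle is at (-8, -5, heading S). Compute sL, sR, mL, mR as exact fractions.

left sensor world pos  = (-7, -7); dL² = 130
right sensor world pos = (-9, -7); dR² = 122
sL = 160/130 = 16/13
sR = 160/122 = 80/61
mL = 0·sL + -1/2·sR = -40/61
mR = -1/2·sL + 1·sR = 552/793

16/13 80/61 -40/61 552/793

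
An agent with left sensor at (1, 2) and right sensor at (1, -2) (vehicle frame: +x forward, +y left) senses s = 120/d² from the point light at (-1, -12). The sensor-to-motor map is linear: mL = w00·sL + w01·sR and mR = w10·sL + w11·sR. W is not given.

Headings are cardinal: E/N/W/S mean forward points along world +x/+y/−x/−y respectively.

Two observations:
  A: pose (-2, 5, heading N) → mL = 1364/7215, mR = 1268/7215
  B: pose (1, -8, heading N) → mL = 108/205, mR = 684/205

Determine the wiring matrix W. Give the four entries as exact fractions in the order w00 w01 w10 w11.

obs A: pose=(-2,5,N) → sL=40/111, sR=24/65, mL=1364/7215, mR=1268/7215
obs B: pose=(1,-8,N) → sL=24/5, sR=120/41, mL=108/205, mR=684/205
sensor matrix S = [[40/111, 24/65], [24/5, 120/41]]; det S = -353792/493025
solve [mL_A; mL_B] = S·[w00; w01] and [mR_A; mR_B] = S·[w10; w11]:
  w00 = -1/2, w01 = 1, w10 = 1, w11 = -1/2

-1/2 1 1 -1/2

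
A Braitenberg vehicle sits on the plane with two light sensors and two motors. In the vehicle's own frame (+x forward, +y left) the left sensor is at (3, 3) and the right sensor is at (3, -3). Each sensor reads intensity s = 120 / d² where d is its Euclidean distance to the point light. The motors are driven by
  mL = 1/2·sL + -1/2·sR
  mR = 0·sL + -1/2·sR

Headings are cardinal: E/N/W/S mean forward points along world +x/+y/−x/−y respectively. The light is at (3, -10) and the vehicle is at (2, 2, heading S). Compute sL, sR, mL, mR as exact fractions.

24/17 120/97 144/1649 -60/97

left sensor world pos  = (5, -1); dL² = 85
right sensor world pos = (-1, -1); dR² = 97
sL = 120/85 = 24/17
sR = 120/97 = 120/97
mL = 1/2·sL + -1/2·sR = 144/1649
mR = 0·sL + -1/2·sR = -60/97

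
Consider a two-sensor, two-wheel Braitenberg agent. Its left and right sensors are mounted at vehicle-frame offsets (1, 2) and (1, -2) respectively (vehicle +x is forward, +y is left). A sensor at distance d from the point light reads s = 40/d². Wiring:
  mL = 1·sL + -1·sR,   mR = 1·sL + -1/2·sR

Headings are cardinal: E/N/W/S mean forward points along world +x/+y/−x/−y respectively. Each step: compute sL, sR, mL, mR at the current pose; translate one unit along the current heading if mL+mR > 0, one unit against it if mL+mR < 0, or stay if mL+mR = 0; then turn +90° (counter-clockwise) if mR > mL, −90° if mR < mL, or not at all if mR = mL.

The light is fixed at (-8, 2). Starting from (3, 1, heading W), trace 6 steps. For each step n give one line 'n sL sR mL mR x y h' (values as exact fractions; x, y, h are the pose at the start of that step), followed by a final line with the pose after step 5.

n=0: pose=(3,1,W); sL=40/109, sR=40/101; mL=-320/11009, mR=1860/11009; mL+mR=1540/11009 → advance +1; mR−mL=20/101 → turn +1·90°
n=1: pose=(2,1,S); sL=10/37, sR=10/17; mL=-200/629, mR=-15/629; mL+mR=-215/629 → advance -1; mR−mL=5/17 → turn +1·90°
n=2: pose=(2,2,E); sL=8/25, sR=8/25; mL=0, mR=4/25; mL+mR=4/25 → advance +1; mR−mL=4/25 → turn +1·90°
n=3: pose=(3,2,N); sL=20/41, sR=4/17; mL=176/697, mR=258/697; mL+mR=434/697 → advance +1; mR−mL=2/17 → turn +1·90°
n=4: pose=(3,3,W); sL=40/101, sR=40/109; mL=320/11009, mR=2340/11009; mL+mR=2660/11009 → advance +1; mR−mL=20/109 → turn +1·90°
n=5: pose=(2,3,S); sL=5/18, sR=5/8; mL=-25/72, mR=-5/144; mL+mR=-55/144 → advance -1; mR−mL=5/16 → turn +1·90°

0 40/109 40/101 -320/11009 1860/11009 3 1 W
1 10/37 10/17 -200/629 -15/629 2 1 S
2 8/25 8/25 0 4/25 2 2 E
3 20/41 4/17 176/697 258/697 3 2 N
4 40/101 40/109 320/11009 2340/11009 3 3 W
5 5/18 5/8 -25/72 -5/144 2 3 S
final 2 4 E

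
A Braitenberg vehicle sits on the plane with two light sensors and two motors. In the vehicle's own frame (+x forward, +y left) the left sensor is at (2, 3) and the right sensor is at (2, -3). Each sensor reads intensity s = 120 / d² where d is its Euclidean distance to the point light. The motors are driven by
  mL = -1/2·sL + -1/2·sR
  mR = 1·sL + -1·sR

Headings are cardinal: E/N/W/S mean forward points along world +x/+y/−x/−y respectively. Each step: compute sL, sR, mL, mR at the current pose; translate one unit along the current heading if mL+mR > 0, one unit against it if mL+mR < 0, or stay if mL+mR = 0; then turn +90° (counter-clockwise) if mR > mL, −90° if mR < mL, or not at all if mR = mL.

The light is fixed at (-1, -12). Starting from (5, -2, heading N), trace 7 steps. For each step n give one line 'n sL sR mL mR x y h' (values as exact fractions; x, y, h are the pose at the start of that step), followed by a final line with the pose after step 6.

0 40/51 8/15 -56/85 64/255 5 -2 N
1 30/13 3/4 -159/104 81/52 5 -3 W
2 120/113 120/53 -9960/5989 -7200/5989 4 -3 S
3 60/109 60/49 -4740/5341 -3600/5341 4 -2 E
4 24/29 120/193 -4056/5597 1152/5597 3 -2 N
5 3 30/37 -141/74 81/37 3 -3 W
6 24/17 120/49 -1608/833 -864/833 2 -3 S
final 2 -2 E

n=0: pose=(5,-2,N); sL=40/51, sR=8/15; mL=-56/85, mR=64/255; mL+mR=-104/255 → advance -1; mR−mL=232/255 → turn +1·90°
n=1: pose=(5,-3,W); sL=30/13, sR=3/4; mL=-159/104, mR=81/52; mL+mR=3/104 → advance +1; mR−mL=321/104 → turn +1·90°
n=2: pose=(4,-3,S); sL=120/113, sR=120/53; mL=-9960/5989, mR=-7200/5989; mL+mR=-17160/5989 → advance -1; mR−mL=2760/5989 → turn +1·90°
n=3: pose=(4,-2,E); sL=60/109, sR=60/49; mL=-4740/5341, mR=-3600/5341; mL+mR=-8340/5341 → advance -1; mR−mL=1140/5341 → turn +1·90°
n=4: pose=(3,-2,N); sL=24/29, sR=120/193; mL=-4056/5597, mR=1152/5597; mL+mR=-2904/5597 → advance -1; mR−mL=5208/5597 → turn +1·90°
n=5: pose=(3,-3,W); sL=3, sR=30/37; mL=-141/74, mR=81/37; mL+mR=21/74 → advance +1; mR−mL=303/74 → turn +1·90°
n=6: pose=(2,-3,S); sL=24/17, sR=120/49; mL=-1608/833, mR=-864/833; mL+mR=-2472/833 → advance -1; mR−mL=744/833 → turn +1·90°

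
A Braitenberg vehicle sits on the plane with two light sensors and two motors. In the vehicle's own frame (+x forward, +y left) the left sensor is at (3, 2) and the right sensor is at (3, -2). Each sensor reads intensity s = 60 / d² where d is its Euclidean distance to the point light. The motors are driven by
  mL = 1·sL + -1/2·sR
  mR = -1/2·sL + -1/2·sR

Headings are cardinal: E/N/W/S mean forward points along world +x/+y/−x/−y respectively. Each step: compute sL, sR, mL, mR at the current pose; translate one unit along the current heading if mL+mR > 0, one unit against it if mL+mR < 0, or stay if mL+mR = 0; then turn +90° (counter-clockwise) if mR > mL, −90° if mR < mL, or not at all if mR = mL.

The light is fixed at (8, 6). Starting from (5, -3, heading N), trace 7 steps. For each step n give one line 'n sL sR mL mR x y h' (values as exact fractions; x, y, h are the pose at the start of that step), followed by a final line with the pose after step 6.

n=0: pose=(5,-3,N); sL=60/61, sR=60/37; mL=390/2257, mR=-2940/2257; mL+mR=-2550/2257 → advance -1; mR−mL=-90/61 → turn -1·90°
n=1: pose=(5,-4,E); sL=15/16, sR=5/12; mL=35/48, mR=-65/96; mL+mR=5/96 → advance +1; mR−mL=-45/32 → turn -1·90°
n=2: pose=(6,-4,S); sL=60/169, sR=12/37; mL=1206/6253, mR=-2124/6253; mL+mR=-918/6253 → advance -1; mR−mL=-90/169 → turn -1·90°
n=3: pose=(6,-3,W); sL=30/73, sR=30/37; mL=15/2701, mR=-1650/2701; mL+mR=-1635/2701 → advance -1; mR−mL=-45/73 → turn -1·90°
n=4: pose=(7,-3,N); sL=4/3, sR=60/37; mL=58/111, mR=-164/111; mL+mR=-106/111 → advance -1; mR−mL=-2 → turn -1·90°
n=5: pose=(7,-4,E); sL=15/17, sR=15/37; mL=855/1258, mR=-405/629; mL+mR=45/1258 → advance +1; mR−mL=-45/34 → turn -1·90°
n=6: pose=(8,-4,S); sL=60/173, sR=60/173; mL=30/173, mR=-60/173; mL+mR=-30/173 → advance -1; mR−mL=-90/173 → turn -1·90°

0 60/61 60/37 390/2257 -2940/2257 5 -3 N
1 15/16 5/12 35/48 -65/96 5 -4 E
2 60/169 12/37 1206/6253 -2124/6253 6 -4 S
3 30/73 30/37 15/2701 -1650/2701 6 -3 W
4 4/3 60/37 58/111 -164/111 7 -3 N
5 15/17 15/37 855/1258 -405/629 7 -4 E
6 60/173 60/173 30/173 -60/173 8 -4 S
final 8 -3 W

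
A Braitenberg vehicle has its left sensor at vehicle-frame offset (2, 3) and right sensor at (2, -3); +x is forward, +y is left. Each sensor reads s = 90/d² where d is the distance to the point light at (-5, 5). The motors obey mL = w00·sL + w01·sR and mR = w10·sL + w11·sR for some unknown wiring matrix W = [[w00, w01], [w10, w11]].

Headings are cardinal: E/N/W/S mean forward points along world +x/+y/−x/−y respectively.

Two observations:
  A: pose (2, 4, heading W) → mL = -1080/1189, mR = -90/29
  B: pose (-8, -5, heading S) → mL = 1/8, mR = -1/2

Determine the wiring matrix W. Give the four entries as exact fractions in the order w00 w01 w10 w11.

obs A: pose=(2,4,W) → sL=90/41, sR=90/29, mL=-1080/1189, mR=-90/29
obs B: pose=(-8,-5,S) → sL=5/8, sR=1/2, mL=1/8, mR=-1/2
sensor matrix S = [[90/41, 90/29], [5/8, 1/2]]; det S = -4005/4756
solve [mL_A; mL_B] = S·[w00; w01] and [mR_A; mR_B] = S·[w10; w11]:
  w00 = 1, w01 = -1, w10 = 0, w11 = -1

1 -1 0 -1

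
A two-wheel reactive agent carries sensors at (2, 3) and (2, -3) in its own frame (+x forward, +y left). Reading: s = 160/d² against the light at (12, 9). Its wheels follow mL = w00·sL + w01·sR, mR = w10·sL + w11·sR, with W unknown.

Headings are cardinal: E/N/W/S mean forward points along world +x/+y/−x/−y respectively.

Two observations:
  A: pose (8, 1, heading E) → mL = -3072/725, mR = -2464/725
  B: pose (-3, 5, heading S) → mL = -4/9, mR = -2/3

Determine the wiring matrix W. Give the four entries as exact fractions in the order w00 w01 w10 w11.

-1 1 -1/2 -1/2

obs A: pose=(8,1,E) → sL=160/29, sR=32/25, mL=-3072/725, mR=-2464/725
obs B: pose=(-3,5,S) → sL=8/9, sR=4/9, mL=-4/9, mR=-2/3
sensor matrix S = [[160/29, 32/25], [8/9, 4/9]]; det S = 8576/6525
solve [mL_A; mL_B] = S·[w00; w01] and [mR_A; mR_B] = S·[w10; w11]:
  w00 = -1, w01 = 1, w10 = -1/2, w11 = -1/2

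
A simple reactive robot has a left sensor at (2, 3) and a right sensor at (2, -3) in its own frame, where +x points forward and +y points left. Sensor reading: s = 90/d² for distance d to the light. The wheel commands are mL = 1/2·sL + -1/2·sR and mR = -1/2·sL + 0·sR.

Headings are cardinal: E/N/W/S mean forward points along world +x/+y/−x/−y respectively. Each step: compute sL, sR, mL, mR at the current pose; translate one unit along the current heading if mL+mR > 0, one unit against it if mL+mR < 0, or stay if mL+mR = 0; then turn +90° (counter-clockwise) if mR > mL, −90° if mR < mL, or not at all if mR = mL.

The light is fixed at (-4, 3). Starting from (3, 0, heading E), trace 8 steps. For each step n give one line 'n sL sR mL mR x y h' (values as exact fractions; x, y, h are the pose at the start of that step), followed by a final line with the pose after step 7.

0 10/9 10/13 20/117 -5/9 3 0 E
1 45/53 45/17 -810/901 -45/106 2 0 S
2 18/13 90/89 216/1157 -9/13 2 1 E
3 9/8 9/2 -27/16 -9/16 1 1 S
4 90/53 18/13 108/689 -45/53 1 2 E
5 45/29 9 -108/29 -45/58 0 2 S
6 2 2 0 -1 0 3 E
7 9/4 45/2 -81/8 -9/8 -1 3 S
final -1 4 E

n=0: pose=(3,0,E); sL=10/9, sR=10/13; mL=20/117, mR=-5/9; mL+mR=-5/13 → advance -1; mR−mL=-85/117 → turn -1·90°
n=1: pose=(2,0,S); sL=45/53, sR=45/17; mL=-810/901, mR=-45/106; mL+mR=-45/34 → advance -1; mR−mL=855/1802 → turn +1·90°
n=2: pose=(2,1,E); sL=18/13, sR=90/89; mL=216/1157, mR=-9/13; mL+mR=-45/89 → advance -1; mR−mL=-1017/1157 → turn -1·90°
n=3: pose=(1,1,S); sL=9/8, sR=9/2; mL=-27/16, mR=-9/16; mL+mR=-9/4 → advance -1; mR−mL=9/8 → turn +1·90°
n=4: pose=(1,2,E); sL=90/53, sR=18/13; mL=108/689, mR=-45/53; mL+mR=-9/13 → advance -1; mR−mL=-693/689 → turn -1·90°
n=5: pose=(0,2,S); sL=45/29, sR=9; mL=-108/29, mR=-45/58; mL+mR=-9/2 → advance -1; mR−mL=171/58 → turn +1·90°
n=6: pose=(0,3,E); sL=2, sR=2; mL=0, mR=-1; mL+mR=-1 → advance -1; mR−mL=-1 → turn -1·90°
n=7: pose=(-1,3,S); sL=9/4, sR=45/2; mL=-81/8, mR=-9/8; mL+mR=-45/4 → advance -1; mR−mL=9 → turn +1·90°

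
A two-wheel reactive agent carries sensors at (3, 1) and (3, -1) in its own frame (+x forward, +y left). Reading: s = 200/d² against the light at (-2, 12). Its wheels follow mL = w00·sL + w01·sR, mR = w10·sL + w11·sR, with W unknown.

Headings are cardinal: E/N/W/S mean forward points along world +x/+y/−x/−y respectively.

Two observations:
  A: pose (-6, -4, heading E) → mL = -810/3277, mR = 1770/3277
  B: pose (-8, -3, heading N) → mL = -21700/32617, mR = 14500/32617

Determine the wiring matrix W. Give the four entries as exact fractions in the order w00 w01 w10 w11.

obs A: pose=(-6,-4,E) → sL=100/113, sR=20/29, mL=-810/3277, mR=1770/3277
obs B: pose=(-8,-3,N) → sL=200/193, sR=200/169, mL=-21700/32617, mR=14500/32617
sensor matrix S = [[100/113, 20/29], [200/193, 200/169]]; det S = 35552000/106885909
solve [mL_A; mL_B] = S·[w00; w01] and [mR_A; mR_B] = S·[w10; w11]:
  w00 = 1/2, w01 = -1, w10 = 1, w11 = -1/2

1/2 -1 1 -1/2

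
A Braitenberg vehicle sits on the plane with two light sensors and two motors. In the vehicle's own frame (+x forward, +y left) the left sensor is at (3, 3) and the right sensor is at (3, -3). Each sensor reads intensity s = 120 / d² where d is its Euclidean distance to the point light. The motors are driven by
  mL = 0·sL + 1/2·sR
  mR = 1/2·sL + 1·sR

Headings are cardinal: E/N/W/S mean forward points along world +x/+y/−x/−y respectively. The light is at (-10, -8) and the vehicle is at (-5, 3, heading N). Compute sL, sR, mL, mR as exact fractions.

left sensor world pos  = (-8, 6); dL² = 200
right sensor world pos = (-2, 6); dR² = 260
sL = 120/200 = 3/5
sR = 120/260 = 6/13
mL = 0·sL + 1/2·sR = 3/13
mR = 1/2·sL + 1·sR = 99/130

3/5 6/13 3/13 99/130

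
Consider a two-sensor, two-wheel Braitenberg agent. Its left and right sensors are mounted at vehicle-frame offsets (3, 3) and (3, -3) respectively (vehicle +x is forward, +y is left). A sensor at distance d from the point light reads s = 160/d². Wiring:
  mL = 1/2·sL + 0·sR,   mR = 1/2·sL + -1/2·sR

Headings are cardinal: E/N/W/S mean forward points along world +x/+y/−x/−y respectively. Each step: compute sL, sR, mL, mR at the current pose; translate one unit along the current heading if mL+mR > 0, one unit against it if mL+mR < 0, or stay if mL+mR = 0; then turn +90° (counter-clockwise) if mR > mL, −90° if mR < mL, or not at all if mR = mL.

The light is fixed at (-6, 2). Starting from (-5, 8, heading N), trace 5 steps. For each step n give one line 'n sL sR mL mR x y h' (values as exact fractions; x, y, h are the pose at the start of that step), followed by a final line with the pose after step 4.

0 32/17 160/97 16/17 192/1649 -5 8 N
1 40/29 5 20/29 -105/58 -5 9 E
2 32/5 32/5 16/5 0 -6 9 S
3 80/9 16/9 40/9 32/9 -6 8 W
4 160/97 32/17 80/97 -192/1649 -7 8 N
final -7 9 E

n=0: pose=(-5,8,N); sL=32/17, sR=160/97; mL=16/17, mR=192/1649; mL+mR=1744/1649 → advance +1; mR−mL=-80/97 → turn -1·90°
n=1: pose=(-5,9,E); sL=40/29, sR=5; mL=20/29, mR=-105/58; mL+mR=-65/58 → advance -1; mR−mL=-5/2 → turn -1·90°
n=2: pose=(-6,9,S); sL=32/5, sR=32/5; mL=16/5, mR=0; mL+mR=16/5 → advance +1; mR−mL=-16/5 → turn -1·90°
n=3: pose=(-6,8,W); sL=80/9, sR=16/9; mL=40/9, mR=32/9; mL+mR=8 → advance +1; mR−mL=-8/9 → turn -1·90°
n=4: pose=(-7,8,N); sL=160/97, sR=32/17; mL=80/97, mR=-192/1649; mL+mR=1168/1649 → advance +1; mR−mL=-16/17 → turn -1·90°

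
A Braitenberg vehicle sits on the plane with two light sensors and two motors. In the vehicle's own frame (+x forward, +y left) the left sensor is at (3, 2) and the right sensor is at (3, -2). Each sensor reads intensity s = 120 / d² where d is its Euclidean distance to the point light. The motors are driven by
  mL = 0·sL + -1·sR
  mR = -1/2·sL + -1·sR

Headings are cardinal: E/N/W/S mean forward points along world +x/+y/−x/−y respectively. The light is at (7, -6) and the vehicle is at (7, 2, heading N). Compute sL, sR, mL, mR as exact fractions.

left sensor world pos  = (5, 5); dL² = 125
right sensor world pos = (9, 5); dR² = 125
sL = 120/125 = 24/25
sR = 120/125 = 24/25
mL = 0·sL + -1·sR = -24/25
mR = -1/2·sL + -1·sR = -36/25

24/25 24/25 -24/25 -36/25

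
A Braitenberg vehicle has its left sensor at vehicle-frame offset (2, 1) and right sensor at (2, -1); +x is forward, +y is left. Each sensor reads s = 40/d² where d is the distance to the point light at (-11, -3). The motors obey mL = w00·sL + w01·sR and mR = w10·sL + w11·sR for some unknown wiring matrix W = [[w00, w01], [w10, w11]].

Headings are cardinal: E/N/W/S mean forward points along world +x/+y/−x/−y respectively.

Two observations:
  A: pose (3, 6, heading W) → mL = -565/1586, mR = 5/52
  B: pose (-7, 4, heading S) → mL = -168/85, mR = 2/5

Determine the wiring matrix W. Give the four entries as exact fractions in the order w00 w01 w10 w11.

-1 -1 1/2 0

obs A: pose=(3,6,W) → sL=5/26, sR=10/61, mL=-565/1586, mR=5/52
obs B: pose=(-7,4,S) → sL=4/5, sR=20/17, mL=-168/85, mR=2/5
sensor matrix S = [[5/26, 10/61], [4/5, 20/17]]; det S = 1282/13481
solve [mL_A; mL_B] = S·[w00; w01] and [mR_A; mR_B] = S·[w10; w11]:
  w00 = -1, w01 = -1, w10 = 1/2, w11 = 0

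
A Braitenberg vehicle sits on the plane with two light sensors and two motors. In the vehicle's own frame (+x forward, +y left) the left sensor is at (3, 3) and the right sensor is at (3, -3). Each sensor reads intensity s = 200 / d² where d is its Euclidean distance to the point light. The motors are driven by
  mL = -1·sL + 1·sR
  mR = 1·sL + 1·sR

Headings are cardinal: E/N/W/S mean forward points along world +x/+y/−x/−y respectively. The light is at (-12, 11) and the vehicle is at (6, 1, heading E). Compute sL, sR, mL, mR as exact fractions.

20/49 20/61 -240/2989 2200/2989

left sensor world pos  = (9, 4); dL² = 490
right sensor world pos = (9, -2); dR² = 610
sL = 200/490 = 20/49
sR = 200/610 = 20/61
mL = -1·sL + 1·sR = -240/2989
mR = 1·sL + 1·sR = 2200/2989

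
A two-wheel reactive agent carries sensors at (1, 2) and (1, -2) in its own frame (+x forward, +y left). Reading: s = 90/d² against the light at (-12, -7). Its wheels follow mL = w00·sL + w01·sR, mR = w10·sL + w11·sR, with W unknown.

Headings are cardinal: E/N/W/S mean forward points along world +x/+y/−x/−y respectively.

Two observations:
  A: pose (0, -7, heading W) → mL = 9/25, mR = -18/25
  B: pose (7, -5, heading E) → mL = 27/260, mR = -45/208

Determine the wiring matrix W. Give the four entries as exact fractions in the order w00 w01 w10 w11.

1 -1/2 -1 0

obs A: pose=(0,-7,W) → sL=18/25, sR=18/25, mL=9/25, mR=-18/25
obs B: pose=(7,-5,E) → sL=45/208, sR=9/40, mL=27/260, mR=-45/208
sensor matrix S = [[18/25, 18/25], [45/208, 9/40]]; det S = 81/13000
solve [mL_A; mL_B] = S·[w00; w01] and [mR_A; mR_B] = S·[w10; w11]:
  w00 = 1, w01 = -1/2, w10 = -1, w11 = 0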